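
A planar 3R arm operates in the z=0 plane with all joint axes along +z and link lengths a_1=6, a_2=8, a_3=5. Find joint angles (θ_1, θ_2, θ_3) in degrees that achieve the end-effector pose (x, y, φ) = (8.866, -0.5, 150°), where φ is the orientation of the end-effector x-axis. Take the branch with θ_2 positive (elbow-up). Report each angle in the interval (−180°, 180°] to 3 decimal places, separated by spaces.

-30.000 30.001 150.000

wrist centre = target − a_3·(cos φ, sin φ) = (13.1961, -3.0000)
cos θ_2 = (183.1378−6²−8²)/(2·6·8) = 0.8660; θ_2 = 30.0008° (elbow-up)
β = atan2(-3.0000,13.1961) = -12.8079°; ψ = atan2(4.0001,12.9281) = 17.1926°
θ_1 = β − ψ = -30.0005°
θ_3 = φ − θ_1 − θ_2 = 149.9997° (wrapped to (-180°,180°])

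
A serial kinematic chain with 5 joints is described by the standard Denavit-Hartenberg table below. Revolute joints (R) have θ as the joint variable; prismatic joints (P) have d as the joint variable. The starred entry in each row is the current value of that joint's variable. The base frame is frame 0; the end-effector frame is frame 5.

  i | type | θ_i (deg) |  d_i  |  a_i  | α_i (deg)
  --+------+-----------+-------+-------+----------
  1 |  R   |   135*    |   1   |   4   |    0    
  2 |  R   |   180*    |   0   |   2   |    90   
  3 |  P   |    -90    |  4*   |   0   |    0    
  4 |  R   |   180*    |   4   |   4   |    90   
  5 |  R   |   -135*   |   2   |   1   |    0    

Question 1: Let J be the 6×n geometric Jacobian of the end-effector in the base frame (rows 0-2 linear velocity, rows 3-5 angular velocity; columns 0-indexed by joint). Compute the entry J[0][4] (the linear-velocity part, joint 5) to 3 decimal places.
axis z_4 = (0.7071,-0.7071,-0.0000); lever o_n−o_4 = (1.9142,-0.9142,-0.7071)
cross product → J_v[:, 4] = (0.5000,0.5000,0.7071)
J_ω[:, 4] = z_4
entry J[0][4] = 0.5000

0.500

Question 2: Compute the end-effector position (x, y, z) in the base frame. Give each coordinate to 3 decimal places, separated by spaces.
-5.157 -5.157 4.293

after link 1: o_1 = (-2.8284, 2.8284, 1.0000)
after link 2: o_2 = (-1.4142, 1.4142, 1.0000)
after link 3: o_3 = (-4.2426, -1.4142, 1.0000)
after link 4: o_4 = (-7.0711, -4.2426, 5.0000)
after link 5: o_5 = (-5.1569, -5.1569, 4.2929)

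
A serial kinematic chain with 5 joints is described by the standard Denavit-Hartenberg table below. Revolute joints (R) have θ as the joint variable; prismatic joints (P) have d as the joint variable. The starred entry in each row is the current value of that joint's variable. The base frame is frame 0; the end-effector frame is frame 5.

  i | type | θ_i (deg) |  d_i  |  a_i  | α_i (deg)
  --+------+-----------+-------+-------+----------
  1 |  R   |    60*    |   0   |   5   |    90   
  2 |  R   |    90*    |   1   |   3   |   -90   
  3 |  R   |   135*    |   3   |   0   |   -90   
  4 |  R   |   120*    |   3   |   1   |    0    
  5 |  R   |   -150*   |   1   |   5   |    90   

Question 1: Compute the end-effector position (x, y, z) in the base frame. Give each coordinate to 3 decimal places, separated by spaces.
1.153 -0.243 -2.537

after link 1: o_1 = (2.5000, 4.3301, 0.0000)
after link 2: o_2 = (3.3660, 3.8301, 3.0000)
after link 3: o_3 = (1.8660, 1.2321, 3.0000)
after link 4: o_4 = (4.4423, 0.7446, 1.2322)
after link 5: o_5 = (1.1531, -0.2431, -2.5367)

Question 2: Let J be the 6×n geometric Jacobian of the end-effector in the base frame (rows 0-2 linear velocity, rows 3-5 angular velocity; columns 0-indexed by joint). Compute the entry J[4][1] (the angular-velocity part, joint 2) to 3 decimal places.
axis z_1 = (0.8660,-0.5000,0.0000); lever o_n−o_1 = (-1.3469,-4.5732,-2.5367)
cross product → J_v[:, 1] = (1.2684,2.1969,-4.6340)
J_ω[:, 1] = z_1
entry J[4][1] = -0.5000

-0.500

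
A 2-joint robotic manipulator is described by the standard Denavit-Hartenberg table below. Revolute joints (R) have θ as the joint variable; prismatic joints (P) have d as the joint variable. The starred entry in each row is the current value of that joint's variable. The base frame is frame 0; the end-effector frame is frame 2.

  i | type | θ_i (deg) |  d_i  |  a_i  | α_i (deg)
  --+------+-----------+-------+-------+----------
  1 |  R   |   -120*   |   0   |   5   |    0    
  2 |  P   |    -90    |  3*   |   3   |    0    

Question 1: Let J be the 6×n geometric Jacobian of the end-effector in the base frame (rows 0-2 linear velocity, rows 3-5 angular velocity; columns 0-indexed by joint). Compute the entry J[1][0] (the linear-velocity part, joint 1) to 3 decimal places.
-5.098

axis z_0 = ẑ; lever o_n−o_0 = (-5.0981,-2.8301,3.0000)
cross product → J_v[:, 0] = (2.8301,-5.0981,0.0000)
J_ω[:, 0] = z_0
entry J[1][0] = -5.0981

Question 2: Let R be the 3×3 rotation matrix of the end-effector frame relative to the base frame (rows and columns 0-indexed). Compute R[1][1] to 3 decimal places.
-0.866

End-effector y-axis (col 1 of R) = (-0.5000,-0.8660,0.0000)
R[1][1] = -0.8660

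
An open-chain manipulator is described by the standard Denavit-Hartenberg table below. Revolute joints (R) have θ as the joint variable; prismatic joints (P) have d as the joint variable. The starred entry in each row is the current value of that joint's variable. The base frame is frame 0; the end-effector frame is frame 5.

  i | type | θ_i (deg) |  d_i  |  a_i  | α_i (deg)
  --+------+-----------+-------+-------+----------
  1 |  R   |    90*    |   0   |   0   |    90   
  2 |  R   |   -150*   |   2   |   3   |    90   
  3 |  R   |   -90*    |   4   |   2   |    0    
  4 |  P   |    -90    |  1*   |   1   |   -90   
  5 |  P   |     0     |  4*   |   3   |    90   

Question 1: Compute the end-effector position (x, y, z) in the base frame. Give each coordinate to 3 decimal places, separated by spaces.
after link 1: o_1 = (0.0000, 0.0000, 0.0000)
after link 2: o_2 = (2.0000, -2.5981, -1.5000)
after link 3: o_3 = (-0.0000, -4.5981, 1.9641)
after link 4: o_4 = (-0.0000, -4.2321, 3.3301)
after link 5: o_5 = (-4.0000, -1.6340, 4.8301)

-4.000 -1.634 4.830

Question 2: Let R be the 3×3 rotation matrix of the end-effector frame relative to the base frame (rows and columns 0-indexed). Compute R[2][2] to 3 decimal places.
End-effector z-axis (col 2 of R) = (-0.0000,-0.5000,0.8660)
R[2][2] = 0.8660

0.866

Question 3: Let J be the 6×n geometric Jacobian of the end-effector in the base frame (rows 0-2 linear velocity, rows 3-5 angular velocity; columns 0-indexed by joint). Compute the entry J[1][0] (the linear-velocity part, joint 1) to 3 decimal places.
-4.000

axis z_0 = ẑ; lever o_n−o_0 = (-4.0000,-1.6340,4.8301)
cross product → J_v[:, 0] = (1.6340,-4.0000,0.0000)
J_ω[:, 0] = z_0
entry J[1][0] = -4.0000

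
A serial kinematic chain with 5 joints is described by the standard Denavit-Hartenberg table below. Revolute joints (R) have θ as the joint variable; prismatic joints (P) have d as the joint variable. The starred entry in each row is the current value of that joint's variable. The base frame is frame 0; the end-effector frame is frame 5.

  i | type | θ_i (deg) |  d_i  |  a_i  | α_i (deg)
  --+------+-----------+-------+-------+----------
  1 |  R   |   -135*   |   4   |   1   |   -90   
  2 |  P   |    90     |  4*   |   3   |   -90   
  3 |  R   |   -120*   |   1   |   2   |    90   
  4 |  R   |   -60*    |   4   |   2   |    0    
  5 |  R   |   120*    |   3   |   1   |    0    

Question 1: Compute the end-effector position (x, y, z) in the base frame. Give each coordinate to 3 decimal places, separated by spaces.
after link 1: o_1 = (-0.7071, -0.7071, 4.0000)
after link 2: o_2 = (2.1213, -3.5355, 1.0000)
after link 3: o_3 = (4.0532, -4.0532, 2.0000)
after link 4: o_4 = (2.0266, -4.4761, 5.9641)
after link 5: o_5 = (1.8845, -3.1092, 8.8122)

1.884 -3.109 8.812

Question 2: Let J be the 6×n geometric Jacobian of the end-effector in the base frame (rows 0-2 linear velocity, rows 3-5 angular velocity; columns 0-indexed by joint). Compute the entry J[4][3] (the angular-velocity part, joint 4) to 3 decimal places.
0.354

axis z_3 = (-0.3536,0.3536,0.8660); lever o_n−o_3 = (-2.1687,0.9439,6.8122)
cross product → J_v[:, 3] = (1.5910,0.5303,0.4330)
J_ω[:, 3] = z_3
entry J[4][3] = 0.3536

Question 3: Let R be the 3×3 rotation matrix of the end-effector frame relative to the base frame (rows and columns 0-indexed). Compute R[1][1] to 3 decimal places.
0.884

End-effector y-axis (col 1 of R) = (-0.1768,0.8839,-0.4330)
R[1][1] = 0.8839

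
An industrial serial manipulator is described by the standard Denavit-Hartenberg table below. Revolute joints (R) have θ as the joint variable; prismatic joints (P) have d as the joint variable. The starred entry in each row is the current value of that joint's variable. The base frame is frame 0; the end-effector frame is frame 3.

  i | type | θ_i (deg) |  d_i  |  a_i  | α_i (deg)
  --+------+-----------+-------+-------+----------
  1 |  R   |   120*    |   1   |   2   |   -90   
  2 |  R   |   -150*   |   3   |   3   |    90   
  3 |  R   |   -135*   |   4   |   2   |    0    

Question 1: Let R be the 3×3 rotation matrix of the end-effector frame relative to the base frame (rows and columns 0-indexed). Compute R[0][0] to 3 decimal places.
End-effector x-axis (col 0 of R) = (0.3062,0.8839,-0.3536)
R[0][0] = 0.3062

0.306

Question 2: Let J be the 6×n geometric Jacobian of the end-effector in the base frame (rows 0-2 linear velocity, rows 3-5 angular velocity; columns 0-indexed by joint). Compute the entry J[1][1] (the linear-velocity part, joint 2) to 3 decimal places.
axis z_1 = (-0.8660,-0.5000,0.0000); lever o_n−o_1 = (0.3133,-3.7143,-2.6712)
cross product → J_v[:, 1] = (1.3356,-2.3133,3.3733)
J_ω[:, 1] = z_1
entry J[1][1] = -2.3133

-2.313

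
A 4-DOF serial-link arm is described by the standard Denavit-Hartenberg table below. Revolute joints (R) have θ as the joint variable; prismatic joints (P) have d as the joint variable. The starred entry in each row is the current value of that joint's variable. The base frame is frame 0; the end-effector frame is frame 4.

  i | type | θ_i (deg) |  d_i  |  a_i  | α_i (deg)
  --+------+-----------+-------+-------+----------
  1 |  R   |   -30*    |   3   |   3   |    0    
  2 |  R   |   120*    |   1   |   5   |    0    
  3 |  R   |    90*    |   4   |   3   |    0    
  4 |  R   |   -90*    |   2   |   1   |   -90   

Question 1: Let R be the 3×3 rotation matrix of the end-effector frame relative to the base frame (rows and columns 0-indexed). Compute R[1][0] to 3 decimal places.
End-effector x-axis (col 0 of R) = (0.0000,1.0000,0.0000)
R[1][0] = 1.0000

1.000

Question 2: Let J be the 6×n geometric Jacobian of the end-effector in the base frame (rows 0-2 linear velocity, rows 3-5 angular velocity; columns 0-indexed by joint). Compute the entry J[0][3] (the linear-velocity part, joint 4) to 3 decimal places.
axis z_3 = (0.0000,0.0000,1.0000); lever o_n−o_3 = (0.0000,1.0000,2.0000)
cross product → J_v[:, 3] = (-1.0000,0.0000,0.0000)
J_ω[:, 3] = z_3
entry J[0][3] = -1.0000

-1.000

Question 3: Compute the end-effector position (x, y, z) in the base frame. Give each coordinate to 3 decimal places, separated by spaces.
after link 1: o_1 = (2.5981, -1.5000, 3.0000)
after link 2: o_2 = (2.5981, 3.5000, 4.0000)
after link 3: o_3 = (-0.4019, 3.5000, 8.0000)
after link 4: o_4 = (-0.4019, 4.5000, 10.0000)

-0.402 4.500 10.000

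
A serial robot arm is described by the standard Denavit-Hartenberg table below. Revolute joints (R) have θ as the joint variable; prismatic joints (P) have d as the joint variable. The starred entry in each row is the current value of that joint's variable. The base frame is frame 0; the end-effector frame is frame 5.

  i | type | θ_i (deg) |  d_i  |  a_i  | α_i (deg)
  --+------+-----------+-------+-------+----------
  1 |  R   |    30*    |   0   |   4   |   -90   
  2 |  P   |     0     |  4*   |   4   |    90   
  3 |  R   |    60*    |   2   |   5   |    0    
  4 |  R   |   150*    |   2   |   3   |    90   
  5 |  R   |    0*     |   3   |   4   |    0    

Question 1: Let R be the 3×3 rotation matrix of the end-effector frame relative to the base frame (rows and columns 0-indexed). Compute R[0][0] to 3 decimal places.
-0.500

End-effector x-axis (col 0 of R) = (-0.5000,-0.8660,0.0000)
R[0][0] = -0.5000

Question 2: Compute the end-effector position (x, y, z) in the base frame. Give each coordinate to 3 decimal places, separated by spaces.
-1.170 7.902 4.000

after link 1: o_1 = (3.4641, 2.0000, 0.0000)
after link 2: o_2 = (4.9282, 7.4641, 0.0000)
after link 3: o_3 = (4.9282, 12.4641, 2.0000)
after link 4: o_4 = (3.4282, 9.8660, 4.0000)
after link 5: o_5 = (-1.1699, 7.9019, 4.0000)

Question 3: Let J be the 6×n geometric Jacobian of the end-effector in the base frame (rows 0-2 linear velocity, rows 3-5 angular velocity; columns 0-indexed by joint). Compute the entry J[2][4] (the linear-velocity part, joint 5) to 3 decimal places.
axis z_4 = (-0.8660,0.5000,0.0000); lever o_n−o_4 = (-4.5981,-1.9641,0.0000)
cross product → J_v[:, 4] = (0.0000,-0.0000,4.0000)
J_ω[:, 4] = z_4
entry J[2][4] = 4.0000

4.000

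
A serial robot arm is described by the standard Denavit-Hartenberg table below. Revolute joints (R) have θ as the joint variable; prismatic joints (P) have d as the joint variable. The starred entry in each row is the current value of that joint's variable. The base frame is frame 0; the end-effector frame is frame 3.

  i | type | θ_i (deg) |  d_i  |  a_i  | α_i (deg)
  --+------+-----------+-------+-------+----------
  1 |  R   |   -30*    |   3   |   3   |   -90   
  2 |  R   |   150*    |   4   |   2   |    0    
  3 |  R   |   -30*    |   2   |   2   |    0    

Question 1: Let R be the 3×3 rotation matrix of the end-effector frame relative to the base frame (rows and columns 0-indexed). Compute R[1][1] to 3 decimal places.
End-effector y-axis (col 1 of R) = (-0.7500,0.4330,0.5000)
R[1][1] = 0.4330

0.433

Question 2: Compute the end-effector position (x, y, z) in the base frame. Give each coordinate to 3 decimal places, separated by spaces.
after link 1: o_1 = (2.5981, -1.5000, 3.0000)
after link 2: o_2 = (3.0981, 2.8301, 2.0000)
after link 3: o_3 = (3.2321, 5.0622, 0.2679)

3.232 5.062 0.268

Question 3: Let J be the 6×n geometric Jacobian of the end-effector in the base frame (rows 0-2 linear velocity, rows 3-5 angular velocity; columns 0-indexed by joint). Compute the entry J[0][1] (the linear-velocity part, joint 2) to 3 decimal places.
-2.366

axis z_1 = (0.5000,0.8660,0.0000); lever o_n−o_1 = (0.6340,6.5622,-2.7321)
cross product → J_v[:, 1] = (-2.3660,1.3660,2.7321)
J_ω[:, 1] = z_1
entry J[0][1] = -2.3660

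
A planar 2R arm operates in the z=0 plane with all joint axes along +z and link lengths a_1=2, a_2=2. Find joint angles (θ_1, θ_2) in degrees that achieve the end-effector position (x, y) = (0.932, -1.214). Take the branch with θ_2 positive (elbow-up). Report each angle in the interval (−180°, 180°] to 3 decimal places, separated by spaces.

cos θ_2 = (2.3424−2²−2²)/(2·2·2) = -0.7072; θ_2 = 135.0074° (elbow-up)
β = atan2(-1.2140,0.9320) = -52.4862°; ψ = atan2(1.4140,0.5856) = 67.5037°
θ_1 = β − ψ = -119.9899°

-119.990 135.007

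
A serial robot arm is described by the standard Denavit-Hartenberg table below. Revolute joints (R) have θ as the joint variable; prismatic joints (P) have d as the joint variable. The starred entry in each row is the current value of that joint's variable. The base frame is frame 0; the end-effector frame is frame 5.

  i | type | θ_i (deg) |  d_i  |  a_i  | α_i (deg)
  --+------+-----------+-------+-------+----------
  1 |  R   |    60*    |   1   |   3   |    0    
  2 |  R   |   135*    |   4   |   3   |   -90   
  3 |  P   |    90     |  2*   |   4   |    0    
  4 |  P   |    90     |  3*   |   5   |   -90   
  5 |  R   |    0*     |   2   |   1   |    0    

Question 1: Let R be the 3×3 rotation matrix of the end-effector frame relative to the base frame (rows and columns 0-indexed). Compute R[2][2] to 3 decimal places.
End-effector z-axis (col 2 of R) = (0.0000,0.0000,1.0000)
R[2][2] = 1.0000

1.000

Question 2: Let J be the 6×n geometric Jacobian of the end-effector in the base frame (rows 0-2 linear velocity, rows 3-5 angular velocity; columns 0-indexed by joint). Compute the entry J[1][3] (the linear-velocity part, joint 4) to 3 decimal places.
prismatic axis z_3 = (0.2588,-0.9659,0.0000)
J_v[:, 3] = z_3; J_ω[:, 3] = (0,0,0)
entry J[1][3] = -0.9659

-0.966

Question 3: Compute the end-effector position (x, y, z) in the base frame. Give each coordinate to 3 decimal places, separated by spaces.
5.692 -1.455 3.000

after link 1: o_1 = (1.5000, 2.5981, 1.0000)
after link 2: o_2 = (-1.3978, 1.8216, 5.0000)
after link 3: o_3 = (-0.8801, -0.1102, 1.0000)
after link 4: o_4 = (4.7259, -1.7139, 1.0000)
after link 5: o_5 = (5.6919, -1.4551, 3.0000)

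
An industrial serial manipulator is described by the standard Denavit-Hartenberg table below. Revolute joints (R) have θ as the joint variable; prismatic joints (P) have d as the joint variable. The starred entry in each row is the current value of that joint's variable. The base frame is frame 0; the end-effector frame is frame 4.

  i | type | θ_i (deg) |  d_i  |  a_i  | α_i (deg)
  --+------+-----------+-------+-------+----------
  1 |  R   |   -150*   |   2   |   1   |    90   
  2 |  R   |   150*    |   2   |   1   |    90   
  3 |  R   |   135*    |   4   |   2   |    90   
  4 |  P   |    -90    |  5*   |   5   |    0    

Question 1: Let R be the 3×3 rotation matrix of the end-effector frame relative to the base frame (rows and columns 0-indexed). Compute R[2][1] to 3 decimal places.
End-effector y-axis (col 1 of R) = (-0.8839,0.3062,-0.3536)
R[2][1] = -0.3536

-0.354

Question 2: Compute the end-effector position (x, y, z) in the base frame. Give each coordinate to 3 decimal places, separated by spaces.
-1.567 7.120 2.695

after link 1: o_1 = (-0.8660, -0.5000, 2.0000)
after link 2: o_2 = (-1.1160, 1.6651, 2.5000)
after link 3: o_3 = (-4.6158, 1.2774, 5.2570)
after link 4: o_4 = (-1.5669, 7.1202, 2.6946)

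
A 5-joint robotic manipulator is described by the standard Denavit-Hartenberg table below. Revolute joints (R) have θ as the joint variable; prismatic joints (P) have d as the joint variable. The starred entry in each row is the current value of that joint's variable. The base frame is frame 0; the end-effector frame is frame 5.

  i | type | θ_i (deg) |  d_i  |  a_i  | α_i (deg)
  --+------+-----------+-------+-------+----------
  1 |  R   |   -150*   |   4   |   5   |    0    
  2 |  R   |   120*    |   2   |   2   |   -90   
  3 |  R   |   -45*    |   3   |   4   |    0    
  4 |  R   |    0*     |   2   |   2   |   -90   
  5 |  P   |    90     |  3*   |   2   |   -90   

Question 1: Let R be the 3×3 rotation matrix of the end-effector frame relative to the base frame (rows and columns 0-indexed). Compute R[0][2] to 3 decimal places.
End-effector z-axis (col 2 of R) = (-0.6124,0.3536,-0.7071)
R[0][2] = -0.6124

-0.612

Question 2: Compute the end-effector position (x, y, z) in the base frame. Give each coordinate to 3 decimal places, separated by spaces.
after link 1: o_1 = (-4.3301, -2.5000, 4.0000)
after link 2: o_2 = (-2.5981, -3.5000, 6.0000)
after link 3: o_3 = (1.3514, -2.3161, 8.8284)
after link 4: o_4 = (3.5762, -1.2912, 10.2426)
after link 5: o_5 = (4.4133, -4.0839, 8.1213)

4.413 -4.084 8.121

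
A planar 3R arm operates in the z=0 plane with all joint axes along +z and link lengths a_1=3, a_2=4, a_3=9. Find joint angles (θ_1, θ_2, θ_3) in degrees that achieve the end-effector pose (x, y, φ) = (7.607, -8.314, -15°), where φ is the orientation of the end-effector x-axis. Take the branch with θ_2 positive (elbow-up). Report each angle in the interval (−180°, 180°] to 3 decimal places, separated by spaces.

-135.010 60.011 59.999

wrist centre = target − a_3·(cos φ, sin φ) = (-1.0863, -5.9846)
cos θ_2 = (36.9959−3²−4²)/(2·3·4) = 0.4998; θ_2 = 60.0113° (elbow-up)
β = atan2(-5.9846,-1.0863) = -100.2883°; ψ = atan2(3.4645,4.9993) = 34.7217°
θ_1 = β − ψ = -135.0101°
θ_3 = φ − θ_1 − θ_2 = 59.9988° (wrapped to (-180°,180°])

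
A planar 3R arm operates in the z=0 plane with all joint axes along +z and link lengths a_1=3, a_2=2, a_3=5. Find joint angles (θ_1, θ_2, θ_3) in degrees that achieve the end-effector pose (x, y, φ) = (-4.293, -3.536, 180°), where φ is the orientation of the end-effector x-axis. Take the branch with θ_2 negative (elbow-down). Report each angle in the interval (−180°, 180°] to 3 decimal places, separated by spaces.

wrist centre = target − a_3·(cos φ, sin φ) = (0.7070, -3.5360)
cos θ_2 = (13.0031−3²−2²)/(2·3·2) = 0.0003; θ_2 = -89.9850° (elbow-down)
β = atan2(-3.5360,0.7070) = -78.6932°; ψ = atan2(-2.0000,3.0005) = -33.6854°
θ_1 = β − ψ = -45.0077°
θ_3 = φ − θ_1 − θ_2 = -45.0073° (wrapped to (-180°,180°])

-45.008 -89.985 -45.007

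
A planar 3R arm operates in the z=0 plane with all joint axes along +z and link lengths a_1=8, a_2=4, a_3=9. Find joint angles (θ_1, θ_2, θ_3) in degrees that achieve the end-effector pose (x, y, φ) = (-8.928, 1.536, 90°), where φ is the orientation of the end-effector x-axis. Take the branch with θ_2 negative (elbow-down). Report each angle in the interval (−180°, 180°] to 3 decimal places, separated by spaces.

-130.205 -30.009 -109.786

wrist centre = target − a_3·(cos φ, sin φ) = (-8.9280, -7.4640)
cos θ_2 = (135.4205−8²−4²)/(2·8·4) = 0.8659; θ_2 = -30.0092° (elbow-down)
β = atan2(-7.4640,-8.9280) = -140.1037°; ψ = atan2(-2.0006,11.4638) = -9.8991°
θ_1 = β − ψ = -130.2046°
θ_3 = φ − θ_1 − θ_2 = -109.7862° (wrapped to (-180°,180°])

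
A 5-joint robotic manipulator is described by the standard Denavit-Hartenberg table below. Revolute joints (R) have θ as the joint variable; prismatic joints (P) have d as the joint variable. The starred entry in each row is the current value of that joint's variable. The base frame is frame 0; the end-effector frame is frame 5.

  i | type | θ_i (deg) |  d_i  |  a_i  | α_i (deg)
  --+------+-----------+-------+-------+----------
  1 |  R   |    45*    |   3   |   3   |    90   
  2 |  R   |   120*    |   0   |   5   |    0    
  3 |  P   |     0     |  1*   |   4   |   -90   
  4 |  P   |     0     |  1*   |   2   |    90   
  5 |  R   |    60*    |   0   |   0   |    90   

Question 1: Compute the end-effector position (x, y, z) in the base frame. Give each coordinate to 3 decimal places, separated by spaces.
-1.673 -3.087 12.026

after link 1: o_1 = (2.1213, 2.1213, 3.0000)
after link 2: o_2 = (0.3536, 0.3536, 7.3301)
after link 3: o_3 = (-0.3536, -1.7678, 10.7942)
after link 4: o_4 = (-1.6730, -3.0872, 12.0263)
after link 5: o_5 = (-1.6730, -3.0872, 12.0263)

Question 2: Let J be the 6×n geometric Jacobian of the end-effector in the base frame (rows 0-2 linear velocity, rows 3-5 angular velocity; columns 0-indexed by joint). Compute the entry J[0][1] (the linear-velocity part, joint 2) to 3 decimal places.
axis z_1 = (0.7071,-0.7071,0.0000); lever o_n−o_1 = (-3.7944,-5.2086,9.0263)
cross product → J_v[:, 1] = (-6.3825,-6.3825,-6.3660)
J_ω[:, 1] = z_1
entry J[0][1] = -6.3825

-6.383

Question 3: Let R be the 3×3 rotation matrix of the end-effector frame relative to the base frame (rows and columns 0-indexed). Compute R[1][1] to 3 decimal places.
-0.707

End-effector y-axis (col 1 of R) = (0.7071,-0.7071,0.0000)
R[1][1] = -0.7071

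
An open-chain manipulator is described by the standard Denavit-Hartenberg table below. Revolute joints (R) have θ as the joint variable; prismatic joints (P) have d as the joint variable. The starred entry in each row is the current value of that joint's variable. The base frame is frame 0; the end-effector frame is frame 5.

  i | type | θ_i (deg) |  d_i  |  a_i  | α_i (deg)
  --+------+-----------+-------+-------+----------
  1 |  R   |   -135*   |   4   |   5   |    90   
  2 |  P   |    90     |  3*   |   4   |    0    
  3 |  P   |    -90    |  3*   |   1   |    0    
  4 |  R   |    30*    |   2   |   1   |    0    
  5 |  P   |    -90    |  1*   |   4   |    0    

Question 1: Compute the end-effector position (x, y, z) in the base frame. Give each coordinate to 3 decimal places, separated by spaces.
-12.633 0.095 5.036

after link 1: o_1 = (-3.5355, -3.5355, 4.0000)
after link 2: o_2 = (-5.6569, -1.4142, 8.0000)
after link 3: o_3 = (-8.4853, -0.0000, 8.0000)
after link 4: o_4 = (-10.5119, 0.8018, 8.5000)
after link 5: o_5 = (-12.6332, 0.0947, 5.0359)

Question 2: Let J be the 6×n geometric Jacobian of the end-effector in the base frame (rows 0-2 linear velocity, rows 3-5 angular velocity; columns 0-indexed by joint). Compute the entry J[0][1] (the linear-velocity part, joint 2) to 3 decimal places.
-0.707

prismatic axis z_1 = (-0.7071,0.7071,0.0000)
J_v[:, 1] = z_1; J_ω[:, 1] = (0,0,0)
entry J[0][1] = -0.7071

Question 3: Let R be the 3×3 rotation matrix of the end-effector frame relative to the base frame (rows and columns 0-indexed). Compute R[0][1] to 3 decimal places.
-0.612

End-effector y-axis (col 1 of R) = (-0.6124,-0.6124,0.5000)
R[0][1] = -0.6124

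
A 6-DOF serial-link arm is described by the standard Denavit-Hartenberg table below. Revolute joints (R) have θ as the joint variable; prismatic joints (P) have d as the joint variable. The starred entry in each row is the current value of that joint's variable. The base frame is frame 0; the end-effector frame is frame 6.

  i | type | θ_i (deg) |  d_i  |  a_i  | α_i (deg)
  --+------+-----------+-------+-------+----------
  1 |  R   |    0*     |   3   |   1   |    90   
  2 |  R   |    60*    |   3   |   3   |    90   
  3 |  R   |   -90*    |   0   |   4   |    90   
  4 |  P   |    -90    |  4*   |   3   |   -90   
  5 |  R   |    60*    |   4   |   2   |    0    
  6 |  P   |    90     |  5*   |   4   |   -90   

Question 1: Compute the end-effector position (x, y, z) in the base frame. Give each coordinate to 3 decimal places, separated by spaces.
after link 1: o_1 = (1.0000, 0.0000, 3.0000)
after link 2: o_2 = (2.5000, -3.0000, 5.5981)
after link 3: o_3 = (2.5000, 1.0000, 5.5981)
after link 4: o_4 = (-2.0981, 1.0000, 3.6340)
after link 5: o_5 = (-2.0981, 5.0000, 5.6340)
after link 6: o_6 = (1.9019, 10.0000, 5.6340)

1.902 10.000 5.634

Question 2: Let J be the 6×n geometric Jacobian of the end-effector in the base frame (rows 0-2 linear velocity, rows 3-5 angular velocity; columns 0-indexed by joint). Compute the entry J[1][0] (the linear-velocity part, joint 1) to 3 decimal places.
1.902

axis z_0 = ẑ; lever o_n−o_0 = (1.9019,10.0000,5.6340)
cross product → J_v[:, 0] = (-10.0000,1.9019,0.0000)
J_ω[:, 0] = z_0
entry J[1][0] = 1.9019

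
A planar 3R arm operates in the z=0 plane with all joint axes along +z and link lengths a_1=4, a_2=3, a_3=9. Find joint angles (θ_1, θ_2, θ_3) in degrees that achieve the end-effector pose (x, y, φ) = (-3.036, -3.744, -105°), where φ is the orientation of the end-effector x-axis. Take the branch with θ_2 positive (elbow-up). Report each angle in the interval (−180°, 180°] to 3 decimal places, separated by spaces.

wrist centre = target − a_3·(cos φ, sin φ) = (-0.7066, 4.9493)
cos θ_2 = (24.9952−4²−3²)/(2·4·3) = -0.0002; θ_2 = 90.0114° (elbow-up)
β = atan2(4.9493,-0.7066) = 98.1253°; ψ = atan2(3.0000,3.9994) = 36.8740°
θ_1 = β − ψ = 61.2513°
θ_3 = φ − θ_1 − θ_2 = 103.7372° (wrapped to (-180°,180°])

61.251 90.011 103.737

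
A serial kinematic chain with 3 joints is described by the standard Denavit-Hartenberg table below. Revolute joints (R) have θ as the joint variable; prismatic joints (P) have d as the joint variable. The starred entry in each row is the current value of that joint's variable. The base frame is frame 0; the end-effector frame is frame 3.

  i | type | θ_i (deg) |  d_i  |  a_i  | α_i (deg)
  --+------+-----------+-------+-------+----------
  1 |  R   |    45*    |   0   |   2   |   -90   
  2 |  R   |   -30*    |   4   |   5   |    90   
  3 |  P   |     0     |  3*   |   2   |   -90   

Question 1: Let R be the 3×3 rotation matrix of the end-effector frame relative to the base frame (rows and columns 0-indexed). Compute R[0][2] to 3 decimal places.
End-effector z-axis (col 2 of R) = (-0.7071,0.7071,0.0000)
R[0][2] = -0.7071

-0.707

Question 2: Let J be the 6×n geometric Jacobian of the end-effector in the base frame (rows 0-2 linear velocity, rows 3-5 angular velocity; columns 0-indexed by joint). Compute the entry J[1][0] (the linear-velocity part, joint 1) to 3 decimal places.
1.812

axis z_0 = ẑ; lever o_n−o_0 = (1.8117,7.4686,6.0981)
cross product → J_v[:, 0] = (-7.4686,1.8117,0.0000)
J_ω[:, 0] = z_0
entry J[1][0] = 1.8117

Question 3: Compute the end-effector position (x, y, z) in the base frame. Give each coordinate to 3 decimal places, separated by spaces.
after link 1: o_1 = (1.4142, 1.4142, 0.0000)
after link 2: o_2 = (1.6476, 7.3045, 2.5000)
after link 3: o_3 = (1.8117, 7.4686, 6.0981)

1.812 7.469 6.098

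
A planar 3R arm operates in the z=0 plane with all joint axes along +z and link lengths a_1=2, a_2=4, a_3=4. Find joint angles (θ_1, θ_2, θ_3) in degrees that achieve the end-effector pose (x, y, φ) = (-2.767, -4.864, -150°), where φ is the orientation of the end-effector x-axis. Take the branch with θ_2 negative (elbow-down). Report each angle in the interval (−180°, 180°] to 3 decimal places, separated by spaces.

wrist centre = target − a_3·(cos φ, sin φ) = (0.6971, -2.8640)
cos θ_2 = (8.6884−2²−4²)/(2·2·4) = -0.7070; θ_2 = -134.9891° (elbow-down)
β = atan2(-2.8640,0.6971) = -76.3201°; ψ = atan2(-2.8290,-0.8279) = -106.3120°
θ_1 = β − ψ = 29.9918°
θ_3 = φ − θ_1 − θ_2 = -45.0027° (wrapped to (-180°,180°])

29.992 -134.989 -45.003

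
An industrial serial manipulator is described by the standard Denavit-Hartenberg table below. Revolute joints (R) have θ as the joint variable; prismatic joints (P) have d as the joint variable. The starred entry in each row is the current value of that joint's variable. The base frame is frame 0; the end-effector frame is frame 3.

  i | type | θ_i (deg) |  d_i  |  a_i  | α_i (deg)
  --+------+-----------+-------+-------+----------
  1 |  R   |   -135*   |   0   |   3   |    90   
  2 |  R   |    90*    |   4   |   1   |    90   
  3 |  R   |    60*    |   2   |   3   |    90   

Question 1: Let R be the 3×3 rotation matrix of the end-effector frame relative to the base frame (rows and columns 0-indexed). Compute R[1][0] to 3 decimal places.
End-effector x-axis (col 0 of R) = (-0.6124,0.6124,0.5000)
R[1][0] = 0.6124

0.612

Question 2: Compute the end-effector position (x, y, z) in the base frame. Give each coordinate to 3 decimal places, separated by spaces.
-8.201 1.130 2.500

after link 1: o_1 = (-2.1213, -2.1213, 0.0000)
after link 2: o_2 = (-4.9497, 0.7071, 1.0000)
after link 3: o_3 = (-8.2011, 1.1300, 2.5000)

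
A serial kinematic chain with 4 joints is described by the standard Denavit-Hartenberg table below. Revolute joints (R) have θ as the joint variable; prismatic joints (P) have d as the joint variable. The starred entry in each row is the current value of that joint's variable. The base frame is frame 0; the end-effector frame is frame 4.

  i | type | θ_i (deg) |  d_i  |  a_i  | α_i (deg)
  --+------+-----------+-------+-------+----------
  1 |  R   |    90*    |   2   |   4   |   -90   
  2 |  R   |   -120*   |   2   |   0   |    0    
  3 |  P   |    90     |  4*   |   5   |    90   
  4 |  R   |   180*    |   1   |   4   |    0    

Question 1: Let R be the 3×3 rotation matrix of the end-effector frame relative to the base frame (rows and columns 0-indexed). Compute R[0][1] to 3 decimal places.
1.000

End-effector y-axis (col 1 of R) = (1.0000,-0.0000,-0.0000)
R[0][1] = 1.0000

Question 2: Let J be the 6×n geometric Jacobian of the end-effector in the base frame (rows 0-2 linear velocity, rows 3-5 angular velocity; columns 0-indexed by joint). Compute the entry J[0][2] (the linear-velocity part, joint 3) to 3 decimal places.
prismatic axis z_2 = (-1.0000,0.0000,0.0000)
J_v[:, 2] = z_2; J_ω[:, 2] = (0,0,0)
entry J[0][2] = -1.0000

-1.000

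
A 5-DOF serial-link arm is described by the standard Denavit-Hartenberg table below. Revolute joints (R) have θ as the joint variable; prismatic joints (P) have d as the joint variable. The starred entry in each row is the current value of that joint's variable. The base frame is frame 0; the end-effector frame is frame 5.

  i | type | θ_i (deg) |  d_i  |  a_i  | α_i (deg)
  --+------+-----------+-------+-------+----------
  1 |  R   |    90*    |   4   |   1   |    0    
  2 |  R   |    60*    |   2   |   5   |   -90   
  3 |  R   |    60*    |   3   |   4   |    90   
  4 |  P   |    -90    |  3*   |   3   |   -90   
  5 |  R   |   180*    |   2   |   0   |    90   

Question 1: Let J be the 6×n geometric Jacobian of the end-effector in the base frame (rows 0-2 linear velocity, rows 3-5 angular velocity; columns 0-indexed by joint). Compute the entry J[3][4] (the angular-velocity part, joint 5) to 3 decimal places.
axis z_4 = (-0.4330,0.2500,-0.8660); lever o_n−o_4 = (-0.8660,0.5000,-1.7321)
cross product → J_v[:, 4] = (-0.0000,0.0000,0.0000)
J_ω[:, 4] = z_4
entry J[3][4] = -0.4330

-0.433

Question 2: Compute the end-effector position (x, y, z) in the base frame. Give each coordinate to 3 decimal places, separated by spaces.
after link 1: o_1 = (0.0000, 1.0000, 4.0000)
after link 2: o_2 = (-4.3301, 3.5000, 6.0000)
after link 3: o_3 = (-7.5622, 1.9019, 2.5359)
after link 4: o_4 = (-8.3122, 5.7990, 4.0359)
after link 5: o_5 = (-9.1782, 6.2990, 2.3038)

-9.178 6.299 2.304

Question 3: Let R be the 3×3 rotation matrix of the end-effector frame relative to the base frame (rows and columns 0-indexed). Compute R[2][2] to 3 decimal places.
End-effector z-axis (col 2 of R) = (0.7500,-0.4330,-0.5000)
R[2][2] = -0.5000

-0.500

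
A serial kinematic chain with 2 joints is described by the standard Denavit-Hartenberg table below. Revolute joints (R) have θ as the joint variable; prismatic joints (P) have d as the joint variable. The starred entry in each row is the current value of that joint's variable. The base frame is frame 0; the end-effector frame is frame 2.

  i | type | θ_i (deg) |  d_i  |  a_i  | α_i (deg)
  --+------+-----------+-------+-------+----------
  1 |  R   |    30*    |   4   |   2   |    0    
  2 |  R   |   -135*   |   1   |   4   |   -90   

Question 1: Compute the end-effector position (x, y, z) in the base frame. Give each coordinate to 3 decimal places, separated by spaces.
0.697 -2.864 5.000

after link 1: o_1 = (1.7321, 1.0000, 4.0000)
after link 2: o_2 = (0.6968, -2.8637, 5.0000)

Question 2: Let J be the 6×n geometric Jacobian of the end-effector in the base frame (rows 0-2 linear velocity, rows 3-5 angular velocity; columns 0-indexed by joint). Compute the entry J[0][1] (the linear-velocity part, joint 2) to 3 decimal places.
3.864

axis z_1 = (0.0000,0.0000,1.0000); lever o_n−o_1 = (-1.0353,-3.8637,1.0000)
cross product → J_v[:, 1] = (3.8637,-1.0353,0.0000)
J_ω[:, 1] = z_1
entry J[0][1] = 3.8637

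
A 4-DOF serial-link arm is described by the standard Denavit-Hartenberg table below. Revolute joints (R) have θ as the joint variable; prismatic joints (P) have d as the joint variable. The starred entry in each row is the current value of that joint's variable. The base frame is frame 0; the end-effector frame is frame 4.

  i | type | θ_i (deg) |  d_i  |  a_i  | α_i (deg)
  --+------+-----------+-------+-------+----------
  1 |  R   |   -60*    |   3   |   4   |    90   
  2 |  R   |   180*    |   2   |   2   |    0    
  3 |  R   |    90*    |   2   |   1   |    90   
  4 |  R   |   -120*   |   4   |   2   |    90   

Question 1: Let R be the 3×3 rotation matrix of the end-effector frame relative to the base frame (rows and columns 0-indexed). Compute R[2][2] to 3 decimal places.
0.866

End-effector z-axis (col 2 of R) = (-0.4330,-0.2500,0.8660)
R[2][2] = 0.8660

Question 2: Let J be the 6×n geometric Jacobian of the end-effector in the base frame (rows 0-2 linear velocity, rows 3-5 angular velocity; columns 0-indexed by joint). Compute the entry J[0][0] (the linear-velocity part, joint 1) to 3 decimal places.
axis z_0 = ẑ; lever o_n−o_0 = (-2.9641,0.5981,3.0000)
cross product → J_v[:, 0] = (-0.5981,-2.9641,0.0000)
J_ω[:, 0] = z_0
entry J[0][0] = -0.5981

-0.598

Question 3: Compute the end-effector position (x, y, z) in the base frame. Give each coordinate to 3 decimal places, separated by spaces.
after link 1: o_1 = (2.0000, -3.4641, 3.0000)
after link 2: o_2 = (-0.7321, -2.7321, 3.0000)
after link 3: o_3 = (-2.4641, -3.7321, 2.0000)
after link 4: o_4 = (-2.9641, 0.5981, 3.0000)

-2.964 0.598 3.000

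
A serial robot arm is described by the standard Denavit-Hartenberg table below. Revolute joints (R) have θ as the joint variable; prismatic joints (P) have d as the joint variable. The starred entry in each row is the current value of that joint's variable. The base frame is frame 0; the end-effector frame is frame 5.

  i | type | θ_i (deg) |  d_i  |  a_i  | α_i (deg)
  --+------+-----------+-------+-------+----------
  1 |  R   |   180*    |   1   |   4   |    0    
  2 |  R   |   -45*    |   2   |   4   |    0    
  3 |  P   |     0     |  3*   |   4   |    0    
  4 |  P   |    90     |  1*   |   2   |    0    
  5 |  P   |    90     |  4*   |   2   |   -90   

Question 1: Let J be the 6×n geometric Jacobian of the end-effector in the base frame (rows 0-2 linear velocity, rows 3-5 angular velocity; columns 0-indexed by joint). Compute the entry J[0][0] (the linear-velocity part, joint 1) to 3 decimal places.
-2.828

axis z_0 = ẑ; lever o_n−o_0 = (-9.6569,2.8284,11.0000)
cross product → J_v[:, 0] = (-2.8284,-9.6569,0.0000)
J_ω[:, 0] = z_0
entry J[0][0] = -2.8284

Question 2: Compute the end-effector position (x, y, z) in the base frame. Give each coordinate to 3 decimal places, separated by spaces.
after link 1: o_1 = (-4.0000, 0.0000, 1.0000)
after link 2: o_2 = (-6.8284, 2.8284, 3.0000)
after link 3: o_3 = (-9.6569, 5.6569, 6.0000)
after link 4: o_4 = (-11.0711, 4.2426, 7.0000)
after link 5: o_5 = (-9.6569, 2.8284, 11.0000)

-9.657 2.828 11.000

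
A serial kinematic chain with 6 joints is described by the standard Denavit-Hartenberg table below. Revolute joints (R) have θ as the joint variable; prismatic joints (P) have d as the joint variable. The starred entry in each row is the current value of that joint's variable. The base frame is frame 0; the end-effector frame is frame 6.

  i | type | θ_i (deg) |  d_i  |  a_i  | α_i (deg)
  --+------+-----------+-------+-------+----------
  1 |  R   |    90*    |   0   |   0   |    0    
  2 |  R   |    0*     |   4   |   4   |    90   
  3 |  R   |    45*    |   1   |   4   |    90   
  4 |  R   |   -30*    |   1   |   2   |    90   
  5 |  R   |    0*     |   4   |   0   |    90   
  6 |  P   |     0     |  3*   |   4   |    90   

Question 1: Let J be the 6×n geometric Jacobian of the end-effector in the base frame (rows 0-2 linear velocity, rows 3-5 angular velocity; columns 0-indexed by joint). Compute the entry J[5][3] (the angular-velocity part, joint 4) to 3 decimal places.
axis z_3 = (0.0000,0.7071,-0.7071); lever o_n−o_3 = (-6.4641,0.8458,3.6742)
cross product → J_v[:, 3] = (3.1962,4.5708,4.5708)
J_ω[:, 3] = z_3
entry J[5][3] = -0.7071

-0.707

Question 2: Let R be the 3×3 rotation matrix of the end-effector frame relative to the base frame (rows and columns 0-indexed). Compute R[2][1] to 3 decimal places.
End-effector y-axis (col 1 of R) = (-0.0000,-0.7071,0.7071)
R[2][1] = 0.7071

0.707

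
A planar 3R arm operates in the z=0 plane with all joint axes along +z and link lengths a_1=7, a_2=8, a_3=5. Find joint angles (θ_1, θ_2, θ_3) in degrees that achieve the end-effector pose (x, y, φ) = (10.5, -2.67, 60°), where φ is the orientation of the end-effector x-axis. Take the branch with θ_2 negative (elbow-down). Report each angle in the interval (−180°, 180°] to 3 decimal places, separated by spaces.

wrist centre = target − a_3·(cos φ, sin φ) = (8.0000, -7.0001)
cos θ_2 = (113.0018−7²−8²)/(2·7·8) = 0.0000; θ_2 = -89.9991° (elbow-down)
β = atan2(-7.0001,8.0000) = -41.1864°; ψ = atan2(-8.0000,7.0001) = -48.8136°
θ_1 = β − ψ = 7.6271°
θ_3 = φ − θ_1 − θ_2 = 142.3720° (wrapped to (-180°,180°])

7.627 -89.999 142.372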